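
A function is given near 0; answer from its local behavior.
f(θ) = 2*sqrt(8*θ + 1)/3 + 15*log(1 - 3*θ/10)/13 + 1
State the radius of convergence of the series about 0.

The radius of convergence is 1/8.

Branch term (15/13)*log(1 - θ/(10/3)): its argument vanishes at θ = 10/3, a logarithmic branch point, modulus 10/3.
Branch term (2/3)*sqrt(1 - θ/(-1/8)): its argument vanishes at θ = -1/8, a square-root branch point, modulus 1/8.
The radius of convergence is the smallest modulus among the singular points: 1/8.


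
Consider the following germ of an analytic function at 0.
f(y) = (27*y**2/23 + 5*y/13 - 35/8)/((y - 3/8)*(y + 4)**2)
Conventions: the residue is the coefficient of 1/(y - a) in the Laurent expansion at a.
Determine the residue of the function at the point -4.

At the order-2 pole -4 set g(y) = (y - (-4))^2*f(y) = (27*y**2/23 + 5*y/13 - 35/8)/(y - 3/8).
Order-2 pole: residue = g'(a); g'(-4) = 507776/366275, so the residue is 507776/366275.

The residue is 507776/366275.


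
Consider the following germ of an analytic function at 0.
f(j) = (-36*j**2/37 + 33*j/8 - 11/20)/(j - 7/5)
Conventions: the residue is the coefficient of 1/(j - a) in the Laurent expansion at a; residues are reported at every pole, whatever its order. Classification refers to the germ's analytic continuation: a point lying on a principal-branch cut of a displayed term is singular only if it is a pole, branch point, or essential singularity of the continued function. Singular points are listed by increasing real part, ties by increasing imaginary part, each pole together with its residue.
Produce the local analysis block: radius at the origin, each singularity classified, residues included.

Radius of convergence at 0: 7/5.
At 7/5: a pole of order 1; residue 24553/7400.

Denominator factor (j - 7/5): pole of order 1 at 7/5, modulus 7/5.
The radius of convergence is the smallest modulus among the singular points: 7/5.
At the order-1 pole 7/5 set g(j) = (j - (7/5))*f(j) = -36*j**2/37 + 33*j/8 - 11/20.
Simple pole: residue = g(a) at a = 7/5, which is 24553/7400.


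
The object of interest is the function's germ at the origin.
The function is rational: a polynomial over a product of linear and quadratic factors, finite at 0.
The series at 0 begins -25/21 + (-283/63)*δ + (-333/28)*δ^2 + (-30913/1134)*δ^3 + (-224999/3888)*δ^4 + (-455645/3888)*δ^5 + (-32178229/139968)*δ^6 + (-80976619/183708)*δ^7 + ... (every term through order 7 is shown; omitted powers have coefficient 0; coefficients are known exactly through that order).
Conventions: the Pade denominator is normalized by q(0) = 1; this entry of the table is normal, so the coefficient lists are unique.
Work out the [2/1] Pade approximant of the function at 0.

The Pade approximant has numerator coefficients [-25/21, -998803/566433, -10851049/6797196]; denominator coefficients [1, -61826/26973].

Taylor coefficients needed (read off): a_0 = -25/21, a_1 = -283/63, a_2 = -333/28, a_3 = -30913/1134.
Write the denominator as Q(δ) = 1 + q1*δ. Requiring Q*f - P = O(δ^4) with deg P <= 2 kills the coefficients of δ^3..δ^3 in Q*f:
  δ^3: a_3 + q1*a_2 = 0, i.e. -30913/1134 + (-333/28)*q1 = 0.
Solving this linear system: q1 = -61826/26973.
The numerator is Q*f truncated at degree 2: P0 = a_0 = -25/21; P1 = a_1 + q1*a_0 = -998803/566433; P2 = a_2 + q1*a_1 = -10851049/6797196.


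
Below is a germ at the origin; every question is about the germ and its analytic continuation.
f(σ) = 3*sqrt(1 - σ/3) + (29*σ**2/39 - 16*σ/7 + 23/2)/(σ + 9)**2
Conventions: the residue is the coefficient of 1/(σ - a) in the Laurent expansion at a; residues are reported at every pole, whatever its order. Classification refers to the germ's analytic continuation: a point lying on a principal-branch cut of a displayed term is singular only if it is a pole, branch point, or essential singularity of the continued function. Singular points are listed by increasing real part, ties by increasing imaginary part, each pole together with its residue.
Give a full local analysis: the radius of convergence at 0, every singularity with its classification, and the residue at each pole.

Radius of convergence at 0: 3.
At -9: a pole of order 2; residue -1426/91.
At 3: an algebraic (square-root) branch point.

Denominator factor (σ + 9)^2: pole of order 2 at -9, modulus 9.
Branch term (3)*sqrt(1 - σ/(3)): its argument vanishes at σ = 3, a square-root branch point, modulus 3.
The radius of convergence is the smallest modulus among the singular points: 3.
The branch term is analytic at -9 and contributes nothing to the residue; only the rational part matters.
At the order-2 pole -9 set g(σ) = (σ - (-9))^2*(rational part) = 29*σ**2/39 - 16*σ/7 + 23/2.
Order-2 pole: residue = g'(a); g'(-9) = -1426/91, so the residue is -1426/91.
List the singular points by increasing real part (a conjugate pair: the negative imaginary part first).


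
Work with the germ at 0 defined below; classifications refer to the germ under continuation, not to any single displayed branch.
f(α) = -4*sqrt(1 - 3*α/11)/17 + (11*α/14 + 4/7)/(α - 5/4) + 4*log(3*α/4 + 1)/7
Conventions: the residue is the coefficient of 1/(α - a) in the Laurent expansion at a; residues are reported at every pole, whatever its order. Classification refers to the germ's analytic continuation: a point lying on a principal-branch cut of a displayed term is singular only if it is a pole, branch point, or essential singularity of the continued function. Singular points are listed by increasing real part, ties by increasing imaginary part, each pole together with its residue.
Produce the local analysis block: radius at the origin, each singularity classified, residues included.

Denominator factor (α - 5/4): pole of order 1 at 5/4, modulus 5/4.
Branch term (4/7)*log(1 - α/(-4/3)): its argument vanishes at α = -4/3, a logarithmic branch point, modulus 4/3.
Branch term (-4/17)*sqrt(1 - α/(11/3)): its argument vanishes at α = 11/3, a square-root branch point, modulus 11/3.
The radius of convergence is the smallest modulus among the singular points: 5/4.
The branch terms are analytic at 5/4 and contribute nothing to the residue; only the rational part matters.
At the order-1 pole 5/4 set g(α) = (α - (5/4))*(rational part) = 11*α/14 + 4/7.
Simple pole: residue = g(a) at a = 5/4, which is 87/56.
List the singular points by increasing real part (a conjugate pair: the negative imaginary part first).

Radius of convergence at 0: 5/4.
At -4/3: a logarithmic branch point.
At 5/4: a pole of order 1; residue 87/56.
At 11/3: an algebraic (square-root) branch point.


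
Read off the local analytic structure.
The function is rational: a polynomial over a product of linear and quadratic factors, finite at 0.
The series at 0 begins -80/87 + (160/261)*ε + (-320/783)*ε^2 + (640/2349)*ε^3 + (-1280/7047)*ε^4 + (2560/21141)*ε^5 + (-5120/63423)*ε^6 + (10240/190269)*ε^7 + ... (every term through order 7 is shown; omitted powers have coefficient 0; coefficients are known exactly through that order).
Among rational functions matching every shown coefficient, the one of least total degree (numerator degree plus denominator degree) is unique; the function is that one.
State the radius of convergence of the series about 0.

No rational of total degree below 1 reproduces all 8 coefficients; solving the [0/1] Pade equations on them gives f(ε) = -40/(29*(ε + 3/2)), whose expansion matches every shown term.
Denominator factor (ε + 3/2): pole of order 1 at -3/2, modulus 3/2.
The radius of convergence is the smallest modulus among the singular points: 3/2.

The radius of convergence is 3/2.


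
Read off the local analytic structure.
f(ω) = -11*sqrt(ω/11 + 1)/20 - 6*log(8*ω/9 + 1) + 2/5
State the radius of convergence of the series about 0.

Branch term (-11/20)*sqrt(1 - ω/(-11)): its argument vanishes at ω = -11, a square-root branch point, modulus 11.
Branch term (-6)*log(1 - ω/(-9/8)): its argument vanishes at ω = -9/8, a logarithmic branch point, modulus 9/8.
The radius of convergence is the smallest modulus among the singular points: 9/8.

The radius of convergence is 9/8.


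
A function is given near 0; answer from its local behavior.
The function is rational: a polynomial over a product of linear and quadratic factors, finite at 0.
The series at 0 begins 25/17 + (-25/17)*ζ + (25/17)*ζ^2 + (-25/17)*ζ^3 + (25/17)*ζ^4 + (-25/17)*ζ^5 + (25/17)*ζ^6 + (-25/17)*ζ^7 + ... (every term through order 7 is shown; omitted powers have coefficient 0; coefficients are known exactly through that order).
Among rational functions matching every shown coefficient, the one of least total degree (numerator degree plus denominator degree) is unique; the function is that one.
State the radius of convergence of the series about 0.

The radius of convergence is 1.

No rational of total degree below 1 reproduces all 8 coefficients; solving the [0/1] Pade equations on them gives f(ζ) = 25/(17*(ζ + 1)), whose expansion matches every shown term.
Denominator factor (ζ + 1): pole of order 1 at -1, modulus 1.
The radius of convergence is the smallest modulus among the singular points: 1.


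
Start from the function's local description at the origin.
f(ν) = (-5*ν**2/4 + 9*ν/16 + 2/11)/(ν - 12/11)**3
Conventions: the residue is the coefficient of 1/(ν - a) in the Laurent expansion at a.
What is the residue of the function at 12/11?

At the order-3 pole 12/11 set g(ν) = (ν - (12/11))^3*f(ν) = -5*ν**2/4 + 9*ν/16 + 2/11.
Order-3 pole: residue = g''(a)/2; g''(12/11) = -5/2, so the residue is -5/4.

The residue is -5/4.


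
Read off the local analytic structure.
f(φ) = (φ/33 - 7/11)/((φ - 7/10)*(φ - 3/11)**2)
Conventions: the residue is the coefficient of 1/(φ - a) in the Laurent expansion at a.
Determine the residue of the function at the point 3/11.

The residue is 22330/6627.

At the order-2 pole 3/11 set g(φ) = (φ - (3/11))^2*f(φ) = (φ/33 - 7/11)/(φ - 7/10).
Order-2 pole: residue = g'(a); g'(3/11) = 22330/6627, so the residue is 22330/6627.


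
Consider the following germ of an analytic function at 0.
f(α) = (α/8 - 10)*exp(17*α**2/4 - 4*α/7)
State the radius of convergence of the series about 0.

The radius of convergence is infinite.

The factor exp(17*α**2/4 - 4*α/7) is entire and contributes no finite singular point.
The polynomial part has no poles.
No finite singular points: the Taylor series at 0 converges everywhere.


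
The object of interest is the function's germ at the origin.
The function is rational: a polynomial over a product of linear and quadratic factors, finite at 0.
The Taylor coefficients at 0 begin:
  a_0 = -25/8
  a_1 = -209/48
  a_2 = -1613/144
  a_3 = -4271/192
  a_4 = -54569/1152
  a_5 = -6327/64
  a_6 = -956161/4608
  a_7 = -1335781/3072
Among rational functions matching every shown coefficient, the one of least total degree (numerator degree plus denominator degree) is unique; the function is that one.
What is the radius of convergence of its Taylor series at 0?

The radius of convergence is -3/5 + (1/5)*sqrt(29).

No rational of total degree below 4 reproduces all 8 coefficients; solving the [2/2] Pade equations on them gives f(χ) = (11*χ**2/18 - 4*χ/15 + 5/2)/(χ**2 + 6*χ/5 - 4/5), whose expansion matches every shown term.
Denominator factor (χ**2 + 6*χ/5 - 4/5): discriminant 116/25, real irrational roots -3/5 + (1/5)*sqrt(29) and -3/5 - (1/5)*sqrt(29); poles of order 1, moduli -3/5 + (1/5)*sqrt(29) and 3/5 + (1/5)*sqrt(29).
The radius of convergence is the smallest modulus among the singular points: -3/5 + (1/5)*sqrt(29).


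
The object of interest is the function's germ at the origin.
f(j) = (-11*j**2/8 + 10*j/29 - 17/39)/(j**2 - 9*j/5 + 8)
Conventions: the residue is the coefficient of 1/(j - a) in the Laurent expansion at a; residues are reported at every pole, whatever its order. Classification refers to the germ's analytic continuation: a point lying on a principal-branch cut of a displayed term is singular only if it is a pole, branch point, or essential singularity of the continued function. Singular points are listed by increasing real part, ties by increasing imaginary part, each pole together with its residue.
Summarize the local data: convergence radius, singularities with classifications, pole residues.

Denominator factor (j**2 - 9*j/5 + 8): discriminant -719/25, complex-conjugate roots (9/10) + ((1/10)*sqrt(719))*i and (9/10) - ((1/10)*sqrt(719))*i; poles of order 1, moduli (2)*sqrt(2) and (2)*sqrt(2).
The radius of convergence is the smallest modulus among the singular points: (2)*sqrt(2).
The factor j**2 - 9*j/5 + 8 splits as (j - a)(j - a') with a = (9/10) - ((1/10)*sqrt(719))*i, a' = (9/10) + ((1/10)*sqrt(719))*i. At the order-1 pole a set g(j) = (j - a)*f(j) = [-11*j**2/8 + 10*j/29 - 17/39] / (j - a').
Simple pole: residue = g(a) at a = (9/10) - ((1/10)*sqrt(719))*i, which is (-2471/2320) + ((3911879/65055120)*sqrt(719))*i.
The factor j**2 - 9*j/5 + 8 splits as (j - a)(j - a') with a = (9/10) + ((1/10)*sqrt(719))*i, a' = (9/10) - ((1/10)*sqrt(719))*i. At the order-1 pole a set g(j) = (j - a)*f(j) = [-11*j**2/8 + 10*j/29 - 17/39] / (j - a').
Simple pole: residue = g(a) at a = (9/10) + ((1/10)*sqrt(719))*i, which is (-2471/2320) - ((3911879/65055120)*sqrt(719))*i.
List the singular points by increasing real part (a conjugate pair: the negative imaginary part first).

Radius of convergence at 0: (2)*sqrt(2).
At (9/10) - ((1/10)*sqrt(719))*i: a pole of order 1; residue (-2471/2320) + ((3911879/65055120)*sqrt(719))*i.
At (9/10) + ((1/10)*sqrt(719))*i: a pole of order 1; residue (-2471/2320) - ((3911879/65055120)*sqrt(719))*i.


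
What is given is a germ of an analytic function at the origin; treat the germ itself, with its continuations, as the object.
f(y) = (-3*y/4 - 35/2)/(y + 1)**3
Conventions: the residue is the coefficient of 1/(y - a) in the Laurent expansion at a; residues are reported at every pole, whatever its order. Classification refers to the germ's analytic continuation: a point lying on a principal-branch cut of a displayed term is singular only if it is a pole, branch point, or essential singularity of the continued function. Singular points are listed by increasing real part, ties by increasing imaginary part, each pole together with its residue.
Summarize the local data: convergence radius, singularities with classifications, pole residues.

Radius of convergence at 0: 1.
At -1: a pole of order 3; residue 0.

Denominator factor (y + 1)^3: pole of order 3 at -1, modulus 1.
The radius of convergence is the smallest modulus among the singular points: 1.
At the order-3 pole -1 set g(y) = (y - (-1))^3*f(y) = -3*y/4 - 35/2.
Order-3 pole: residue = g''(a)/2; g''(-1) = 0, so the residue is 0.


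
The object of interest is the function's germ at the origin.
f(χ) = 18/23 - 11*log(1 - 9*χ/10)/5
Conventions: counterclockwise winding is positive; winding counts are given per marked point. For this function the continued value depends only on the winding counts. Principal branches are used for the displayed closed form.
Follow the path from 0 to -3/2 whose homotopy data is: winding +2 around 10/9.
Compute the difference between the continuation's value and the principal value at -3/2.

Continued minus principal equals -(44/5)*pi*i.

The rational part is single-valued and drops out of the difference; each branch term changes only by its own monodromy.
(-11/5)*log(1 - χ/(10/9)): each positive loop around 10/9 adds 2*pi*i to the log, so winding +2 contributes (-11/5)*(2)*2*pi*i = -(44/5)*pi*i.
Summing the contributions at χ = -3/2 gives -(44/5)*pi*i.


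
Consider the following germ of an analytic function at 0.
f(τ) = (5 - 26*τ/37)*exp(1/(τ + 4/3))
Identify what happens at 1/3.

The point is a regular point.

There is no denominator, hence no pole anywhere.
The essential point of exp(1/(τ - (-4/3))) is -4/3, not 1/3.
So the germ continues analytically to 1/3.


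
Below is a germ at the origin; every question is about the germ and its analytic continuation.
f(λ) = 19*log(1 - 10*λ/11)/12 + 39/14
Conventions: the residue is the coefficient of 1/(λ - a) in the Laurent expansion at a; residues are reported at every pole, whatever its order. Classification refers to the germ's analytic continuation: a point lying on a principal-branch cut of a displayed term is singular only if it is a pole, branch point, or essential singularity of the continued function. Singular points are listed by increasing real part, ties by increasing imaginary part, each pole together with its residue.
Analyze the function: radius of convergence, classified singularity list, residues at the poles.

Branch term (19/12)*log(1 - λ/(11/10)): its argument vanishes at λ = 11/10, a logarithmic branch point, modulus 11/10.
The radius of convergence is the smallest modulus among the singular points: 11/10.

Radius of convergence at 0: 11/10.
At 11/10: a logarithmic branch point.


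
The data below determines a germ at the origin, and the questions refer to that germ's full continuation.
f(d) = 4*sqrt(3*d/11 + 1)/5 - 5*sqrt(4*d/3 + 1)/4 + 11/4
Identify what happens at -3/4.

The point is an algebraic (square-root) branch point.

The term (-5/4)*sqrt(1 - d/(-3/4)) has argument 1 - -3/4/(-3/4) = 0 at -3/4: a square-root (algebraic, two-sheeted) branch point; the remaining terms are analytic or single-valued there.


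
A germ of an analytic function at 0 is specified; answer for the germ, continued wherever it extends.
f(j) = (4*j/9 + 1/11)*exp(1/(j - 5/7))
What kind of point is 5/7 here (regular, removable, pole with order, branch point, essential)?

The exponent 1/(j - (5/7)) has a pole at 5/7, so exp(1/(j - (5/7))) takes every nonzero value near it: an essential singularity (not a pole of any order).

The point is an essential singularity.


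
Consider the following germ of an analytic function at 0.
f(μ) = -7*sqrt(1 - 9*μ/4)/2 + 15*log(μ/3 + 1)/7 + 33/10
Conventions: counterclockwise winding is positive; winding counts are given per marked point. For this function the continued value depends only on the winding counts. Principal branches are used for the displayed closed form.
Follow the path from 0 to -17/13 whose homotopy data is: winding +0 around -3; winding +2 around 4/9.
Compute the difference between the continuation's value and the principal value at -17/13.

The rational part is single-valued and drops out of the difference; each branch term changes only by its own monodromy.
(15/7)*log(1 - μ/(-3)): winding 0 around -3, so this term returns to its principal value, contribution 0.
(-7/2)*sqrt(1 - μ/(4/9)): winding +2 is even, the square root returns to the same sheet, contribution 0.
Summing the contributions at μ = -17/13 gives 0.

Continued minus principal equals 0.


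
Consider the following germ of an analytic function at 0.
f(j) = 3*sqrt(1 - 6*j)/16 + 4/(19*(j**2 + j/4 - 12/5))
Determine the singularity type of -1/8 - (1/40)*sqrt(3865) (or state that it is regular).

The denominator factor j**2 + j/4 - 12/5 vanishes at -1/8 - (1/40)*sqrt(3865) and appears to the power 1; the numerator there equals 4/19, nonzero, and no other factor vanishes.
The branch terms are analytic at this point.
Hence a pole whose order is the multiplicity, 1.

The point is a pole of order 1.


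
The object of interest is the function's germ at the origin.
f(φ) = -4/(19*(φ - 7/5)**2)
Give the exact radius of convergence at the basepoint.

The radius of convergence is 7/5.

Denominator factor (φ - 7/5)^2: pole of order 2 at 7/5, modulus 7/5.
The radius of convergence is the smallest modulus among the singular points: 7/5.


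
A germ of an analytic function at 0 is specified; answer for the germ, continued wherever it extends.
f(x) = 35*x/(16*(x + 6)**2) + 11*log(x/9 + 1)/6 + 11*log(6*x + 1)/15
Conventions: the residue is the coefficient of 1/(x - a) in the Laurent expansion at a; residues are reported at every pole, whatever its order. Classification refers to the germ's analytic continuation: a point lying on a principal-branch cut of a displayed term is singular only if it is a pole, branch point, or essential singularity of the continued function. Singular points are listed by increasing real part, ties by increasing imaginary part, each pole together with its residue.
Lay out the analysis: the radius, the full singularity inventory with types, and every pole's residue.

Denominator factor (x + 6)^2: pole of order 2 at -6, modulus 6.
Branch term (11/6)*log(1 - x/(-9)): its argument vanishes at x = -9, a logarithmic branch point, modulus 9.
Branch term (11/15)*log(1 - x/(-1/6)): its argument vanishes at x = -1/6, a logarithmic branch point, modulus 1/6.
The radius of convergence is the smallest modulus among the singular points: 1/6.
The branch terms are analytic at -6 and contribute nothing to the residue; only the rational part matters.
At the order-2 pole -6 set g(x) = (x - (-6))^2*(rational part) = 35*x/16.
Order-2 pole: residue = g'(a); g'(-6) = 35/16, so the residue is 35/16.
List the singular points by increasing real part (a conjugate pair: the negative imaginary part first).

Radius of convergence at 0: 1/6.
At -9: a logarithmic branch point.
At -6: a pole of order 2; residue 35/16.
At -1/6: a logarithmic branch point.


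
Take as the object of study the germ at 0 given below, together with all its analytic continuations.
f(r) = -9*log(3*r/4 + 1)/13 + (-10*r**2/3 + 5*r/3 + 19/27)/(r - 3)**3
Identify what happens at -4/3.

The term (-9/13)*log(1 - r/(-4/3)) has argument 1 - -4/3/(-4/3) = 0 at -4/3: a logarithmic (infinitely-sheeted) branch point; the remaining terms are analytic or single-valued there.

The point is a logarithmic branch point.


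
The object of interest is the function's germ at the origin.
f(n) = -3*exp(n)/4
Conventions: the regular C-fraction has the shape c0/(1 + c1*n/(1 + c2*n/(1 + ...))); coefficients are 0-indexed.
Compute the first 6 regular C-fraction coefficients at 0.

Taylor coefficients (expand at 0): a_0 = -3/4, a_1 = -3/4, a_2 = -3/8, a_3 = -1/8, a_4 = -1/32, a_5 = -1/160.
c0 = a_0 = -3/4. Peel one level at a time: if S = 1 + c*n/S' with S'(0) = 1, then c is the n-coefficient of S and S' = c*n/(S - 1).
S_1 = c0/f = 1 + (-1)*n + (1/2)*n^2 + ...; c1 = -1.
S_2 = c1*n/(S_1 - 1) = 1 + (1/2)*n + (1/12)*n^2 + ...; c2 = 1/2.
S_3 = c2*n/(S_2 - 1) = 1 + (-1/6)*n + (1/36)*n^2 + ...; c3 = -1/6.
S_4 = c3*n/(S_3 - 1) = 1 + (1/6)*n + (1/60)*n^2 + ...; c4 = 1/6.
S_5 = c4*n/(S_4 - 1) = 1 + (-1/10)*n + ...; c5 = -1/10.

The regular C-fraction coefficients are [-3/4, -1, 1/2, -1/6, 1/6, -1/10].


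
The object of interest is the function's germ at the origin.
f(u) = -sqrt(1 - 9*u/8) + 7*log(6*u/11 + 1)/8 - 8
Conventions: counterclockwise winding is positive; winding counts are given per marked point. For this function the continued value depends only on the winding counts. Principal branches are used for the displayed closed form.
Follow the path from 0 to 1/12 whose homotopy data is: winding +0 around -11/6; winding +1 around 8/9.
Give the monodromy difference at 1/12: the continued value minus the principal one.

Continued minus principal equals (1/4)*sqrt(58).

The rational part is single-valued and drops out of the difference; each branch term changes only by its own monodromy.
(7/8)*log(1 - u/(-11/6)): winding 0 around -11/6, so this term returns to its principal value, contribution 0.
(-1)*sqrt(1 - u/(8/9)): winding +1 is odd, the square root flips sign, contributing -2*(-1)*sqrt(1 - (1/12)/(8/9)) = -2*(-1)*sqrt(29/32) = (1/4)*sqrt(58).
Summing the contributions at u = 1/12 gives (1/4)*sqrt(58).


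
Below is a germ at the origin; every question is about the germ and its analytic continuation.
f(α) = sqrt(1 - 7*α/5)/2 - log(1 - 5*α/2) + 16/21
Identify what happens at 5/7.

The term (1/2)*sqrt(1 - α/(5/7)) has argument 1 - 5/7/(5/7) = 0 at 5/7: a square-root (algebraic, two-sheeted) branch point; the remaining terms are analytic or single-valued there.

The point is an algebraic (square-root) branch point.


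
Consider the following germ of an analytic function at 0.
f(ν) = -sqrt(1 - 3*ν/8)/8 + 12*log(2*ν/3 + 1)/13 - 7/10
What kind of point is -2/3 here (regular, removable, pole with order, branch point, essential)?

The point is a regular point.

There is no denominator, hence no pole anywhere.
Branch term sqrt(1 - ν/(8/3)): argument at -2/3 is 5/4, nonzero, so -2/3 is not its branch point (a point on a principal cut is still regular for the continued germ).
Branch term log(1 - ν/(-3/2)): argument at -2/3 is 5/9, nonzero, so -2/3 is not its branch point (a point on a principal cut is still regular for the continued germ).
So the germ continues analytically to -2/3.


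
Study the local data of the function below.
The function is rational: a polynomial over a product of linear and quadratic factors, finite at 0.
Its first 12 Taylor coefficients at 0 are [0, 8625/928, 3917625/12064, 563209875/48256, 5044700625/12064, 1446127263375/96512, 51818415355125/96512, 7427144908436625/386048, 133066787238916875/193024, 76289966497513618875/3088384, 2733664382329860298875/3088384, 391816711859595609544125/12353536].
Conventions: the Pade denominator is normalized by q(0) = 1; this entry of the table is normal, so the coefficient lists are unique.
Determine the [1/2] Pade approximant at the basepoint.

Taylor coefficients needed (read off): a_0 = 0, a_1 = 8625/928, a_2 = 3917625/12064, a_3 = 563209875/48256.
Write the denominator as Q(σ) = 1 + q1*σ + q2*σ^2. Requiring Q*f - P = O(σ^4) with deg P <= 1 kills the coefficients of σ^2..σ^3 in Q*f:
  σ^2: a_2 + q1*a_1 + q2*a_0 = 0, i.e. 3917625/12064 + (8625/928)*q1 + (0)*q2 = 0.
  σ^3: a_3 + q1*a_2 + q2*a_1 = 0, i.e. 563209875/48256 + (3917625/12064)*q1 + (8625/928)*q2 = 0.
Solving this linear system: q1 = -10447/299, q2 = -12506771/357604.
The numerator is Q*f truncated at degree 1: P0 = a_0 = 0; P1 = a_1 + q1*a_0 = 8625/928.

The Pade approximant has numerator coefficients [0, 8625/928]; denominator coefficients [1, -10447/299, -12506771/357604].


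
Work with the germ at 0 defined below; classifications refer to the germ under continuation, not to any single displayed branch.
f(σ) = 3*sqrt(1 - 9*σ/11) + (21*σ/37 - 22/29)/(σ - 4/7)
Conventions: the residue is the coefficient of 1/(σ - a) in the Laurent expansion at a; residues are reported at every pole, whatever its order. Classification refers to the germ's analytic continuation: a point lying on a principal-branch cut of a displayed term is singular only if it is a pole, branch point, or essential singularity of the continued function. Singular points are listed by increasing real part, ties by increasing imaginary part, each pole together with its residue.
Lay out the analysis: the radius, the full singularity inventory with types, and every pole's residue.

Radius of convergence at 0: 4/7.
At 4/7: a pole of order 1; residue -466/1073.
At 11/9: an algebraic (square-root) branch point.

Denominator factor (σ - 4/7): pole of order 1 at 4/7, modulus 4/7.
Branch term (3)*sqrt(1 - σ/(11/9)): its argument vanishes at σ = 11/9, a square-root branch point, modulus 11/9.
The radius of convergence is the smallest modulus among the singular points: 4/7.
The branch term is analytic at 4/7 and contributes nothing to the residue; only the rational part matters.
At the order-1 pole 4/7 set g(σ) = (σ - (4/7))*(rational part) = 21*σ/37 - 22/29.
Simple pole: residue = g(a) at a = 4/7, which is -466/1073.
List the singular points by increasing real part (a conjugate pair: the negative imaginary part first).


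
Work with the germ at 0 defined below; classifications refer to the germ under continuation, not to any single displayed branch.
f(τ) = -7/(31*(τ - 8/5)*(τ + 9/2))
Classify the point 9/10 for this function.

The point is a regular point.

Denominator factors: τ + 9/2 = 27/5 at τ = 9/10; τ - 8/5 = -7/10 at τ = 9/10 — none vanishes.
So the germ continues analytically to 9/10.


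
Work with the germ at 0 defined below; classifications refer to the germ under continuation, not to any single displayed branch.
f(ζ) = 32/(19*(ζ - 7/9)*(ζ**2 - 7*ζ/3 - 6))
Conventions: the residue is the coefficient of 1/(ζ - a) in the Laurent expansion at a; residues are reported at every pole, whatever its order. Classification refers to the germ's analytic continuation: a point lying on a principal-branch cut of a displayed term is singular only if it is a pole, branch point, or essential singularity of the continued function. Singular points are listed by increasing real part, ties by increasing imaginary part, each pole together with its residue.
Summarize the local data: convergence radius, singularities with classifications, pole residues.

Denominator factor (ζ - 7/9): pole of order 1 at 7/9, modulus 7/9.
Denominator factor (ζ**2 - 7*ζ/3 - 6): discriminant 265/9, real irrational roots 7/6 + (1/6)*sqrt(265) and 7/6 - (1/6)*sqrt(265); poles of order 1, moduli 7/6 + (1/6)*sqrt(265) and -7/6 + (1/6)*sqrt(265).
The radius of convergence is the smallest modulus among the singular points: 7/9.
The factor ζ**2 - 7*ζ/3 - 6 splits as (ζ - a)(ζ - a') with a = 7/6 - (1/6)*sqrt(265), a' = 7/6 + (1/6)*sqrt(265). At the order-1 pole a set g(ζ) = (ζ - a)*f(ζ) = [32/(19*(ζ - 7/9))] / (ζ - a').
Simple pole: residue = g(a) at a = 7/6 - (1/6)*sqrt(265), which is 162/1387 + (378/367555)*sqrt(265).
At the order-1 pole 7/9 set g(ζ) = (ζ - (7/9))*f(ζ) = 32/(19*(ζ**2 - 7*ζ/3 - 6)).
Simple pole: residue = g(a) at a = 7/9, which is -324/1387.
The factor ζ**2 - 7*ζ/3 - 6 splits as (ζ - a)(ζ - a') with a = 7/6 + (1/6)*sqrt(265), a' = 7/6 - (1/6)*sqrt(265). At the order-1 pole a set g(ζ) = (ζ - a)*f(ζ) = [32/(19*(ζ - 7/9))] / (ζ - a').
Simple pole: residue = g(a) at a = 7/6 + (1/6)*sqrt(265), which is 162/1387 - (378/367555)*sqrt(265).
List the singular points by increasing real part (a conjugate pair: the negative imaginary part first).

Radius of convergence at 0: 7/9.
At 7/6 - (1/6)*sqrt(265): a pole of order 1; residue 162/1387 + (378/367555)*sqrt(265).
At 7/9: a pole of order 1; residue -324/1387.
At 7/6 + (1/6)*sqrt(265): a pole of order 1; residue 162/1387 - (378/367555)*sqrt(265).


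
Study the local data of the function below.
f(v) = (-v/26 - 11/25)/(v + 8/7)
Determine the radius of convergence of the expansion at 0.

Denominator factor (v + 8/7): pole of order 1 at -8/7, modulus 8/7.
The radius of convergence is the smallest modulus among the singular points: 8/7.

The radius of convergence is 8/7.


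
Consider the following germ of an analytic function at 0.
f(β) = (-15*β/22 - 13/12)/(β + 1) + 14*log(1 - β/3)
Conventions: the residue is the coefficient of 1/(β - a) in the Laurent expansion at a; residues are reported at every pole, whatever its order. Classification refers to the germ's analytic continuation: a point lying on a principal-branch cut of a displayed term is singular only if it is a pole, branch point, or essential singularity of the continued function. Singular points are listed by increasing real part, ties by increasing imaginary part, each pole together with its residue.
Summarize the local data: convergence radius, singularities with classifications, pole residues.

Radius of convergence at 0: 1.
At -1: a pole of order 1; residue -53/132.
At 3: a logarithmic branch point.

Denominator factor (β + 1): pole of order 1 at -1, modulus 1.
Branch term (14)*log(1 - β/(3)): its argument vanishes at β = 3, a logarithmic branch point, modulus 3.
The radius of convergence is the smallest modulus among the singular points: 1.
The branch term is analytic at -1 and contributes nothing to the residue; only the rational part matters.
At the order-1 pole -1 set g(β) = (β - (-1))*(rational part) = -15*β/22 - 13/12.
Simple pole: residue = g(a) at a = -1, which is -53/132.
List the singular points by increasing real part (a conjugate pair: the negative imaginary part first).


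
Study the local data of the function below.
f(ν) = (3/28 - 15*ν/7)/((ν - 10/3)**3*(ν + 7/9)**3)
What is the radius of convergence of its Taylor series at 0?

Denominator factor (ν + 7/9)^3: pole of order 3 at -7/9, modulus 7/9.
Denominator factor (ν - 10/3)^3: pole of order 3 at 10/3, modulus 10/3.
The radius of convergence is the smallest modulus among the singular points: 7/9.

The radius of convergence is 7/9.


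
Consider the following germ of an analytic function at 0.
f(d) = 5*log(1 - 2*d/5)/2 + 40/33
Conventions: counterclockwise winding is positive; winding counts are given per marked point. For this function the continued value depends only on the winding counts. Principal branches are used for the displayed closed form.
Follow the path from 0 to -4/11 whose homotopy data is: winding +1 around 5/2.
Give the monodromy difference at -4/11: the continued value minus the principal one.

The rational part is single-valued and drops out of the difference; each branch term changes only by its own monodromy.
(5/2)*log(1 - d/(5/2)): each positive loop around 5/2 adds 2*pi*i to the log, so winding +1 contributes (5/2)*(1)*2*pi*i = (5)*pi*i.
Summing the contributions at d = -4/11 gives (5)*pi*i.

Continued minus principal equals (5)*pi*i.


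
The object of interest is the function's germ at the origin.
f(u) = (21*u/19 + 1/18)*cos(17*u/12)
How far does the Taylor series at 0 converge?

The factor cos(17*u/12) is entire and contributes no finite singular point.
The polynomial part has no poles.
No finite singular points: the Taylor series at 0 converges everywhere.

The radius of convergence is infinite.


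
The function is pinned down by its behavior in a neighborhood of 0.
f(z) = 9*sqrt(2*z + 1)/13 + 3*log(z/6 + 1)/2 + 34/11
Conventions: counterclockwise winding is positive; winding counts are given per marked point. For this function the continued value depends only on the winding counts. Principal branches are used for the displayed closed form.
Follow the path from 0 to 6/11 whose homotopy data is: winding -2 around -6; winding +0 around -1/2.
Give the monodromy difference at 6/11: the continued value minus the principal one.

The rational part is single-valued and drops out of the difference; each branch term changes only by its own monodromy.
(9/13)*sqrt(1 - z/(-1/2)): winding +0 is even, the square root returns to the same sheet, contribution 0.
(3/2)*log(1 - z/(-6)): each positive loop around -6 adds 2*pi*i to the log, so winding -2 contributes (3/2)*(-2)*2*pi*i = -(6)*pi*i.
Summing the contributions at z = 6/11 gives -(6)*pi*i.

Continued minus principal equals -(6)*pi*i.


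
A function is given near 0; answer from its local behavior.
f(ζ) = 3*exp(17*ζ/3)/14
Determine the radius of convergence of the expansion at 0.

The factor exp(17*ζ/3) is entire and contributes no finite singular point.
The polynomial part has no poles.
No finite singular points: the Taylor series at 0 converges everywhere.

The radius of convergence is infinite.


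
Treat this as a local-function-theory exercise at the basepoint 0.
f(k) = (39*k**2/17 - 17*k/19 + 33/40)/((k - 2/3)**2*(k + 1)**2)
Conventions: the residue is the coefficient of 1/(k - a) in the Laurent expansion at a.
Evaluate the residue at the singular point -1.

The residue is -193707/807500.

At the order-2 pole -1 set g(k) = (k - (-1))^2*f(k) = (39*k**2/17 - 17*k/19 + 33/40)/(k - 2/3)**2.
Order-2 pole: residue = g'(a); g'(-1) = -193707/807500, so the residue is -193707/807500.


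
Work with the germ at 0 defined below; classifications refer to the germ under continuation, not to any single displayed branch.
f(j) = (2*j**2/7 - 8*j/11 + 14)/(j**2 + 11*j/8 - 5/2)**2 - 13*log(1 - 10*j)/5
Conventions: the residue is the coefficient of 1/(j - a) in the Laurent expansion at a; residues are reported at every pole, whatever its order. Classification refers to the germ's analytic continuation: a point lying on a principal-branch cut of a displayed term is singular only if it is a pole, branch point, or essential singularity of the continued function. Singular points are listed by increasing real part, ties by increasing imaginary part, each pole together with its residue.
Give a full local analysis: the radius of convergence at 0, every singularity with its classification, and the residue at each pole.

Radius of convergence at 0: 1/10.
At -11/16 - (1/16)*sqrt(761): a pole of order 2; residue (98816/4053847)*sqrt(761).
At 1/10: a logarithmic branch point.
At -11/16 + (1/16)*sqrt(761): a pole of order 2; residue -(98816/4053847)*sqrt(761).


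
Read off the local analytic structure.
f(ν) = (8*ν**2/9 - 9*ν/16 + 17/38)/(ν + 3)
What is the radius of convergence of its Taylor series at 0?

Denominator factor (ν + 3): pole of order 1 at -3, modulus 3.
The radius of convergence is the smallest modulus among the singular points: 3.

The radius of convergence is 3.


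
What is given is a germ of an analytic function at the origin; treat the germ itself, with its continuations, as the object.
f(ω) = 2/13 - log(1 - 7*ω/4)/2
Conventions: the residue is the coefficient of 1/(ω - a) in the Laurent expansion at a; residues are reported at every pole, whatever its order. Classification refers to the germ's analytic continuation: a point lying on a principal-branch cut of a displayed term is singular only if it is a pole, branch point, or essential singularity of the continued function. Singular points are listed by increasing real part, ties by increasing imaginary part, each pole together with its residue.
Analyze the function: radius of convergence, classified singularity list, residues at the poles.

Branch term (-1/2)*log(1 - ω/(4/7)): its argument vanishes at ω = 4/7, a logarithmic branch point, modulus 4/7.
The radius of convergence is the smallest modulus among the singular points: 4/7.

Radius of convergence at 0: 4/7.
At 4/7: a logarithmic branch point.


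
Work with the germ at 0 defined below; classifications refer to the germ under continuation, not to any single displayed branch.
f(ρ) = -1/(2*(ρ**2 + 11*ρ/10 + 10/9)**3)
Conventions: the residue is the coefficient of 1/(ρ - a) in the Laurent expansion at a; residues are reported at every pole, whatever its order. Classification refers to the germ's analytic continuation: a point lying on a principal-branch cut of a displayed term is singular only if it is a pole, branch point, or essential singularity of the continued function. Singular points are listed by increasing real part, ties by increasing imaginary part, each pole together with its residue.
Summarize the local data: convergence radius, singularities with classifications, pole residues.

Radius of convergence at 0: (1/3)*sqrt(10).
At (-11/20) - ((1/60)*sqrt(2911))*i: a pole of order 3; residue -((72900000/24667584031)*sqrt(2911))*i.
At (-11/20) + ((1/60)*sqrt(2911))*i: a pole of order 3; residue ((72900000/24667584031)*sqrt(2911))*i.

Denominator factor (ρ**2 + 11*ρ/10 + 10/9)^3: discriminant -2911/900, complex-conjugate roots (-11/20) + ((1/60)*sqrt(2911))*i and (-11/20) - ((1/60)*sqrt(2911))*i; poles of order 3, moduli (1/3)*sqrt(10) and (1/3)*sqrt(10).
The radius of convergence is the smallest modulus among the singular points: (1/3)*sqrt(10).
The factor ρ**2 + 11*ρ/10 + 10/9 splits as (ρ - a)(ρ - a') with a = (-11/20) - ((1/60)*sqrt(2911))*i, a' = (-11/20) + ((1/60)*sqrt(2911))*i. At the order-3 pole a set g(ρ) = (ρ - a)^3*f(ρ) = [-1/2] / (ρ - a')^3.
Order-3 pole: residue = g''(a)/2; g''((-11/20) - ((1/60)*sqrt(2911))*i) = -((145800000/24667584031)*sqrt(2911))*i, so the residue is -((72900000/24667584031)*sqrt(2911))*i.
The factor ρ**2 + 11*ρ/10 + 10/9 splits as (ρ - a)(ρ - a') with a = (-11/20) + ((1/60)*sqrt(2911))*i, a' = (-11/20) - ((1/60)*sqrt(2911))*i. At the order-3 pole a set g(ρ) = (ρ - a)^3*f(ρ) = [-1/2] / (ρ - a')^3.
Order-3 pole: residue = g''(a)/2; g''((-11/20) + ((1/60)*sqrt(2911))*i) = ((145800000/24667584031)*sqrt(2911))*i, so the residue is ((72900000/24667584031)*sqrt(2911))*i.
List the singular points by increasing real part (a conjugate pair: the negative imaginary part first).


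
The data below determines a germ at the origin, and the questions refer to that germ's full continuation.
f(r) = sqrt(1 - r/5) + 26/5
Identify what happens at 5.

The term (1)*sqrt(1 - r/(5)) has argument 1 - 5/(5) = 0 at 5: a square-root (algebraic, two-sheeted) branch point; the remaining terms are analytic or single-valued there.

The point is an algebraic (square-root) branch point.
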